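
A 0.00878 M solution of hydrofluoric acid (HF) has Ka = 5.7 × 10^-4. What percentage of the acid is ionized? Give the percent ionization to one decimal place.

HF ⇌ F- + H+; let x = [H+] at equilibrium.
Ka = x²/(C₀ − x); solving the quadratic gives x = 1.97 × 10^-3 M.
Fraction ionized = 1.97 × 10^-3 / 0.00878 = 0.2244 → 22.4%

22.4%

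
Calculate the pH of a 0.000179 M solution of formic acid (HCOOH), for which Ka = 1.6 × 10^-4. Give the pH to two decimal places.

pH = 3.97

HCOOH ⇌ HCOO- + H+
Ka = x²/(0.000179 − x) = 1.6 × 10^-4
The 5% rule fails; solving x² + Ka·x − Ka·C₀ = 0 exactly:
x = (−Ka + √(Ka² + 4·Ka·C₀))/2 = 1.07 × 10^-4 M
pH = −log[H+] = −log(1.07 × 10^-4) = 3.97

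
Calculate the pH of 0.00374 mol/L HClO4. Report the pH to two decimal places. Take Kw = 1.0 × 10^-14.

HClO4 is a strong acid and dissociates completely, so [H+] = 0.00374 M.
pH = -log(0.00374) = 2.43

pH = 2.43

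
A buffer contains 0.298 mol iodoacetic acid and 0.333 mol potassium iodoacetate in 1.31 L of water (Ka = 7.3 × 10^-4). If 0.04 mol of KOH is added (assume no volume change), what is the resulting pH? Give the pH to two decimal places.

pH = 3.30

OH- converts ICH2COOH to ICH2COO-: ICH2COOH → 0.258 mol, ICH2COO- → 0.373 mol.
pKa = −log(7.3 × 10^-4) = 3.137
pH = pKa + log([A⁻]/[HA]) = 3.137 + log(0.373/0.258) = 3.137 +0.160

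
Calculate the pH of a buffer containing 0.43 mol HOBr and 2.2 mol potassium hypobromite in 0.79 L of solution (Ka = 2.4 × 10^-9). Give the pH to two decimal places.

pKa = −log(2.4 × 10^-9) = 8.620
Using pH = pKa + log([base]/[acid]) with [base]/[acid] = 2.2/0.43:
pH = 8.620 + (+0.709) = 9.33

pH = 9.33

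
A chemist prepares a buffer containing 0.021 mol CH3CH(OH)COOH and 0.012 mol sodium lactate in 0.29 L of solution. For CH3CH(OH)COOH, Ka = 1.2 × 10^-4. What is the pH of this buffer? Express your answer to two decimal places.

pKa = −log(1.2 × 10^-4) = 3.921
Using pH = pKa + log([base]/[acid]) with [base]/[acid] = 0.012/0.021:
pH = 3.921 + (-0.243) = 3.68

pH = 3.68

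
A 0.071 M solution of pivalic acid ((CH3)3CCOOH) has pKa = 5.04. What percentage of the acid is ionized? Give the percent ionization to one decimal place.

(CH3)3CCOOH ⇌ (CH3)3CCOO- + H+; let x = [H+] at equilibrium.
Ka = 10^(−5.04) = 9.12 × 10^-6
x ≈ √(Ka·C₀) = √(9.12 × 10^-6 × 0.071) = 8.05 × 10^-4 M
% ionization = x/C₀ × 100% = 8.05 × 10^-4/0.071 × 100% = 1.1%

1.1%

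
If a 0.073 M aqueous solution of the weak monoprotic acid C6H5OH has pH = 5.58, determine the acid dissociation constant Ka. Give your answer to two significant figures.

Ka = 9.5 × 10^-11

[H+] = 10^(-5.58) = 2.63 × 10^-6 M
At equilibrium [HA] = 0.073 − 2.63 × 10^-6 = 7.30 × 10^-2 M
Ka = [H+][A-]/[HA] = (2.63 × 10^-6)² / 7.30 × 10^-2 = 9.5 × 10^-11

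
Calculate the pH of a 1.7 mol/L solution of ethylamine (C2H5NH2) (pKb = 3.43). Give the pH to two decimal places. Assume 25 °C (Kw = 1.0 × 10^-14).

C2H5NH2 + H2O ⇌ C2H5NH3+ + OH-
Kb = 10^(−3.43) = 3.72 × 10^-4
Kb = [OH-]²/(1.7 − [OH-]) = 3.72 × 10^-4
Since Kb ≪ C₀, [OH-] ≈ √(Kb·C₀) = 2.51 × 10^-2 M.
([OH-]/C₀ = 1.5% < 5%, so the approximation holds.)
pOH = 1.60, so pH = 14.00 − pOH = 12.40

pH = 12.40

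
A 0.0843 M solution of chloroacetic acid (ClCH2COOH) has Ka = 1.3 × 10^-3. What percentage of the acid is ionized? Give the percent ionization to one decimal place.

11.7%

ClCH2COOH ⇌ ClCH2COO- + H+; let x = [H+] at equilibrium.
Ka = x²/(C₀ − x); solving the quadratic gives x = 9.84 × 10^-3 M.
Fraction ionized = 9.84 × 10^-3 / 0.0843 = 0.1167 → 11.7%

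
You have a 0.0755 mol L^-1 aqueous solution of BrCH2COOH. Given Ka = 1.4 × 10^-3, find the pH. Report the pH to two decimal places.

BrCH2COOH ⇌ BrCH2COO- + H+
From the ICE table, Ka = [H+]²/(0.0755 − [H+]) = 1.4 × 10^-3.
Here C₀/Ka ≈ 53.9, so the small-[H+] approximation fails. Use the quadratic:
[H+] = (−Ka + √(Ka² + 4·Ka·C₀))/2 = 9.60 × 10^-3 M
pH = −log[H+] = −log(9.60 × 10^-3) = 2.02

pH = 2.02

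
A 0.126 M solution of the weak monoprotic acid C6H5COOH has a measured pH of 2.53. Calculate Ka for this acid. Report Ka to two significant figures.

Ka = 7.1 × 10^-5

[H+] = 10^(-2.53) = 2.95 × 10^-3 M
At equilibrium [HA] = 0.126 − 2.95 × 10^-3 = 1.23 × 10^-1 M
Ka = [H+][A-]/[HA] = (2.95 × 10^-3)² / 1.23 × 10^-1 = 7.1 × 10^-5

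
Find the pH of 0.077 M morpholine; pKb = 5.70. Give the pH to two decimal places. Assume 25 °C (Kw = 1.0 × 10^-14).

C4H8ONH + H2O ⇌ C4H8ONH2+ + OH-
Kb = 10^(−5.70) = 2.00 × 10^-6
Kb = x²/(0.077 − x) = 2.00 × 10^-6
Assume x ≪ 0.077: x ≈ √(2.00 × 10^-6 × 0.077) = 3.92 × 10^-4 M
Check: 0.51% ionized — well under 5%, approximation valid.
pOH = −log(3.92 × 10^-4) = 3.41; pH = 14.00 − 3.41 = 10.59

pH = 10.59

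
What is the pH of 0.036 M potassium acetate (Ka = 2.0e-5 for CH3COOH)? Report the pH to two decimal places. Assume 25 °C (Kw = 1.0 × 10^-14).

pH = 8.63

CH3COO- is the conjugate base of the weak acid CH3COOH.
Kb = Kw/Ka = 1.0×10^-14 / 2.0 × 10^-5 = 5.00 × 10^-10
From the ICE table, Kb = x²/(0.036 − x) = 5.00 × 10^-10.
Assume x ≪ 0.036: x ≈ √(5.00 × 10^-10 × 0.036) = 4.24 × 10^-6 M
pOH = −log(4.24 × 10^-6) = 5.37; pH = 14.00 − 5.37 = 8.63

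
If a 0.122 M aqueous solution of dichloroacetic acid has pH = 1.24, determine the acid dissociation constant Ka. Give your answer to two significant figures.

[H+] = 10^(-1.24) = 5.75 × 10^-2 M
At equilibrium [HA] = 0.122 − 5.75 × 10^-2 = 6.45 × 10^-2 M
Ka = [H+][A-]/[HA] = (5.75 × 10^-2)² / 6.45 × 10^-2 = 5.1 × 10^-2

Ka = 5.1 × 10^-2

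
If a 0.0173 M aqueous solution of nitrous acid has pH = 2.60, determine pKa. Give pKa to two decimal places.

[H+] = 10^(-2.60) = 2.51 × 10^-3 M
At equilibrium [HA] = 0.0173 − 2.51 × 10^-3 = 1.48 × 10^-2 M
Ka = [H+][A-]/[HA] = (2.51 × 10^-3)² / 1.48 × 10^-2 = 4.26 × 10^-4
pKa = -log(4.26 × 10^-4) = 3.37

pKa = 3.37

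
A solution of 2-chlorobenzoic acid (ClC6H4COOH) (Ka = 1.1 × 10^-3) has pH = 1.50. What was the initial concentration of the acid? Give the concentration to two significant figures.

C₀ = 9.4 × 10^-1 M

[H+] = 10^(-1.50) = 3.16 × 10^-2 M = x
Ka = x²/(C₀ − x) ⇒ C₀ = x + x²/Ka
C₀ = 3.16 × 10^-2 + (3.16 × 10^-2)²/(1.1 × 10^-3) = 9.39 × 10^-1 M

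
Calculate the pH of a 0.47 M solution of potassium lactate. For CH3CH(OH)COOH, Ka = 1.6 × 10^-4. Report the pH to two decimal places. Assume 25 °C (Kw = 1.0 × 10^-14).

CH3CH(OH)COO- is the conjugate base of the weak acid CH3CH(OH)COOH.
Kb = Kw/Ka = 1.0×10^-14 / 1.6 × 10^-4 = 6.25 × 10^-11
Kb = x²/(0.47 − x) = 6.25 × 10^-11
Neglecting x in the denominator: x = √(6.25 × 10^-11 × 0.47) = 5.42 × 10^-6 M
(x/C₀ = 0.0012% < 5%, so the approximation holds.)
pOH = 5.27, so pH = 14.00 − pOH = 8.73

pH = 8.73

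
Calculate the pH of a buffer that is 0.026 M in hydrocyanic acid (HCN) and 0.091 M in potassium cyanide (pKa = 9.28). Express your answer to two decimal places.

pH = 9.82

Henderson–Hasselbalch: pH = pKa + log([CN-]/[HCN]) = 9.28 + log(0.091/0.026)
pH = 9.28 + (+0.544) = 9.82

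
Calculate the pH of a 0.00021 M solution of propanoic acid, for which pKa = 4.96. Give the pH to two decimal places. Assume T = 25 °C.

pH = 4.37

CH3CH2COOH ⇌ CH3CH2COO- + H+
Ka = 10^(−4.96) = 1.10 × 10^-5
Ka = x²/(0.00021 − x) = 1.10 × 10^-5
The 5% rule fails; solving x² + Ka·x − Ka·C₀ = 0 exactly:
x = (−Ka + √(Ka² + 4·Ka·C₀))/2 = 4.29 × 10^-5 M
pH = −log(4.29 × 10^-5) = 4.37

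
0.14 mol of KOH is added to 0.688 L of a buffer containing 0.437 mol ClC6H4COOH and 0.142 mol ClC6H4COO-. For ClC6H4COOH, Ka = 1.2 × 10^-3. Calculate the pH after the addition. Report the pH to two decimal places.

pH = 2.90

OH- converts ClC6H4COOH to ClC6H4COO-: ClC6H4COOH → 0.297 mol, ClC6H4COO- → 0.282 mol.
pKa = −log(1.2 × 10^-3) = 2.921
pH = pKa + log([A⁻]/[HA]) = 2.921 + log(0.282/0.297) = 2.921 -0.023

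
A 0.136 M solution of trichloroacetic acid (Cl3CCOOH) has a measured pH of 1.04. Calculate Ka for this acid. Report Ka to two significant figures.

[H+] = 10^(-1.04) = 9.12 × 10^-2 M
At equilibrium [HA] = 0.136 − 9.12 × 10^-2 = 4.48 × 10^-2 M
Ka = [H+][A-]/[HA] = (9.12 × 10^-2)² / 4.48 × 10^-2 = 1.9 × 10^-1

Ka = 1.9 × 10^-1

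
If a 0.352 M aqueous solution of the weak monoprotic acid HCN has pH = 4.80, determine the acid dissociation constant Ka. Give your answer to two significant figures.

Ka = 7.1 × 10^-10

[H+] = 10^(-4.80) = 1.58 × 10^-5 M
At equilibrium [HA] = 0.352 − 1.58 × 10^-5 = 3.52 × 10^-1 M
Ka = [H+][A-]/[HA] = (1.58 × 10^-5)² / 3.52 × 10^-1 = 7.1 × 10^-10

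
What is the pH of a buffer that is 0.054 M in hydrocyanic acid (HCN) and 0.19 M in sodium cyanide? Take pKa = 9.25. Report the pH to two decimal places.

pH = 9.80

Using pH = pKa + log([base]/[acid]) with [base]/[acid] = 0.19/0.054:
pH = 9.25 + (+0.546) = 9.80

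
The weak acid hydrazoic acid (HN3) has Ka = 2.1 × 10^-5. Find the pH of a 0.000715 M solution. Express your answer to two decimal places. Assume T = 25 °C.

HN3 ⇌ N3- + H+
Ka = [H+]²/(0.000715 − [H+]) = 2.1 × 10^-5
The 5% rule fails; solving [H+]² + Ka·[H+] − Ka·C₀ = 0 exactly:
[H+] = (−Ka + √(Ka² + 4·Ka·C₀))/2 = 1.12 × 10^-4 M
pH = −log[H+] = −log(1.12 × 10^-4) = 3.95

pH = 3.95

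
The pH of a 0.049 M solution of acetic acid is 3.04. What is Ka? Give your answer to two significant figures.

[H+] = 10^(-3.04) = 9.12 × 10^-4 M
At equilibrium [HA] = 0.049 − 9.12 × 10^-4 = 4.81 × 10^-2 M
Ka = [H+][A-]/[HA] = (9.12 × 10^-4)² / 4.81 × 10^-2 = 1.7 × 10^-5

Ka = 1.7 × 10^-5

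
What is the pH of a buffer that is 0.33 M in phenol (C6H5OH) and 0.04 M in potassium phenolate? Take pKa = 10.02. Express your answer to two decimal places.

Using pH = pKa + log([base]/[acid]) with [base]/[acid] = 0.04/0.33:
pH = 10.02 + (-0.916) = 9.10

pH = 9.10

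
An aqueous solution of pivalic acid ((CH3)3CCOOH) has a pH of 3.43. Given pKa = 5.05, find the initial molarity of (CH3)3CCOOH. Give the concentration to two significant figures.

C₀ = 1.6 × 10^-2 M

[H+] = 10^(-3.43) = 3.72 × 10^-4 M = x
Ka = 10^(−5.05) = 8.91 × 10^-6
Ka = x²/(C₀ − x) ⇒ C₀ = x + x²/Ka
C₀ = 3.72 × 10^-4 + (3.72 × 10^-4)²/(8.91 × 10^-6) = 1.59 × 10^-2 M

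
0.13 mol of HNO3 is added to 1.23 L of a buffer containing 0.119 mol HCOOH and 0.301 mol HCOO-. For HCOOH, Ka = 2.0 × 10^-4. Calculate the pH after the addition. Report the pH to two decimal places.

pH = 3.54

Added H+ converts HCOO- to HCOOH: HCOOH → 0.249 mol, HCOO- → 0.171 mol.
pKa = −log(2.0 × 10^-4) = 3.699
pH = pKa + log([A⁻]/[HA]) = 3.699 + log(0.171/0.249) = 3.699 -0.163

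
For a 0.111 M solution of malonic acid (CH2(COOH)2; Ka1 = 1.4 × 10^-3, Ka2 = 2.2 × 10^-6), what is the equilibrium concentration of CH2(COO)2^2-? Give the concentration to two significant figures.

2.2 × 10^-6 M

First ionization gives [H+] ≈ [CH2(COOH)COO-] = 1.18 × 10^-2 M.
Second step: Ka2 = [H+][CH2(COO)2^2-]/[CH2(COOH)COO-] ≈ [CH2(COO)2^2-] (since [H+] ≈ [CH2(COOH)COO-]).
So [CH2(COO)2^2-] ≈ Ka2.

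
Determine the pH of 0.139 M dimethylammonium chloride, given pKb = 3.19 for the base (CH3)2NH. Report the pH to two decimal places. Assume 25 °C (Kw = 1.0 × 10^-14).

(CH3)2NH2+ is the conjugate acid of the weak base (CH3)2NH.
Kb = 10^(−3.19) = 6.46 × 10^-4
Ka = Kw/Kb = 1.0×10^-14 / 6.46 × 10^-4 = 1.55 × 10^-11
From the ICE table, Ka = x²/(0.139 − x) = 1.55 × 10^-11.
Since Ka ≪ C₀, x ≈ √(Ka·C₀) = 1.47 × 10^-6 M.
(x/C₀ = 0.0011% < 5%, so the approximation holds.)
pH = −log[H+] = −log(1.47 × 10^-6) = 5.83

pH = 5.83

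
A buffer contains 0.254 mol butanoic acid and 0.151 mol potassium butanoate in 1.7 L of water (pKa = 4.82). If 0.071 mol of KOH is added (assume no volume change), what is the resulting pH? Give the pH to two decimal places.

pH = 4.90

After neutralization: n(CH3(CH2)2COOH) = 0.183 mol, n(CH3(CH2)2COO-) = 0.222 mol.
pH = pKa + log(n_CH3(CH2)2COO-/n_CH3(CH2)2COOH) = 4.82 + log(0.222/0.183) = 4.82 + (+0.084)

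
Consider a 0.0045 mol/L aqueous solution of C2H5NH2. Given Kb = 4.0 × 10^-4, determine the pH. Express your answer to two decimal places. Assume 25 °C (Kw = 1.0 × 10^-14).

pH = 11.06

C2H5NH2 + H2O ⇌ C2H5NH3+ + OH-
Let x = [OH-] at equilibrium. Kb = x²/(0.0045 − x).
The 5% rule fails; solving x² + Kb·x − Kb·C₀ = 0 exactly:
x = [−0.0004 + √(0.0004² + 7.2e-06)]/2 = 1.16 × 10^-3 M
pOH = 2.94, so pH = 14.00 − pOH = 11.06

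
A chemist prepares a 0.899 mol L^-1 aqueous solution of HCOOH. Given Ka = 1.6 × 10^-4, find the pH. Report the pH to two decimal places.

pH = 1.92

HCOOH ⇌ HCOO- + H+
Ka = [H+]²/(0.899 − [H+]) = 1.6 × 10^-4
Since Ka ≪ C₀, [H+] ≈ √(Ka·C₀) = 1.20 × 10^-2 M.
pH = −log[H+] = −log(1.20 × 10^-2) = 1.92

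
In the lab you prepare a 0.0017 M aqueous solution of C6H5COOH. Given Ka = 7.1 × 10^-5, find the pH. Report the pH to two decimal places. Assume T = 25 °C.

pH = 3.50

C6H5COOH ⇌ C6H5COO- + H+
From the ICE table, Ka = [H+]²/(0.0017 − [H+]) = 7.1 × 10^-5.
[H+] is not negligible relative to C₀; solve [H+]² + 7.1e-05·[H+] − 1.21e-07 = 0.
[H+] = [−7.1e-05 + √(7.1e-05² + 4.83e-07)]/2 = 3.14 × 10^-4 M
pH = −log[H+] = −log(3.14 × 10^-4) = 3.50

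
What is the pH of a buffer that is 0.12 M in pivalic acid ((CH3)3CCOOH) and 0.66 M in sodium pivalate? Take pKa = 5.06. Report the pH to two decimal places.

pH = pKa + log([A⁻]/[HA]) = 5.06 + log(0.66/0.12)
pH = 5.06 + (+0.740) = 5.80

pH = 5.80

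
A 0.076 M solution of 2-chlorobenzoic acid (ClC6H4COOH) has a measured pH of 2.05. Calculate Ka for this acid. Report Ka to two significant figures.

[H+] = 10^(-2.05) = 8.91 × 10^-3 M
At equilibrium [HA] = 0.076 − 8.91 × 10^-3 = 6.71 × 10^-2 M
Ka = [H+][A-]/[HA] = (8.91 × 10^-3)² / 6.71 × 10^-2 = 1.2 × 10^-3

Ka = 1.2 × 10^-3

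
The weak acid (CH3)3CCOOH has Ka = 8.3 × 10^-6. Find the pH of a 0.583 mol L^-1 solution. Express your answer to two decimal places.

(CH3)3CCOOH ⇌ (CH3)3CCOO- + H+
Ka = x²/(0.583 − x) = 8.3 × 10^-6
Neglecting x in the denominator: x = √(8.3 × 10^-6 × 0.583) = 2.20 × 10^-3 M
pH = −log[H+] = −log(2.20 × 10^-3) = 2.66

pH = 2.66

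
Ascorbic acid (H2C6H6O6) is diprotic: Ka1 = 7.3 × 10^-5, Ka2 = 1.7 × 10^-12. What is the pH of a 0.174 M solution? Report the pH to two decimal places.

Ka1 ≫ Ka2, so treat the first dissociation as the only significant source of H+.
Ka1 = x²/(0.174 − x) = 7.3 × 10^-5
x ≈ √(7.3 × 10^-5 × 0.174) = 3.56 × 10^-3 M
pH = −log(3.56 × 10^-3) = 2.45

pH = 2.45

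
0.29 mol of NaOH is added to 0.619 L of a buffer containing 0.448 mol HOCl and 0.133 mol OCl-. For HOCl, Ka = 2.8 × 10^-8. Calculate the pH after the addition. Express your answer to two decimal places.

pH = 7.98

After neutralization: n(HOCl) = 0.158 mol, n(OCl-) = 0.423 mol.
pKa = −log(2.8 × 10^-8) = 7.553
pH = pKa + log(n_OCl-/n_HOCl) = 7.553 + log(0.423/0.158) = 7.553 + (+0.428)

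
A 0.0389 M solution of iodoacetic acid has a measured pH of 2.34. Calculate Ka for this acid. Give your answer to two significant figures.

[H+] = 10^(-2.34) = 4.57 × 10^-3 M
At equilibrium [HA] = 0.0389 − 4.57 × 10^-3 = 3.43 × 10^-2 M
Ka = [H+][A-]/[HA] = (4.57 × 10^-3)² / 3.43 × 10^-2 = 6.1 × 10^-4

Ka = 6.1 × 10^-4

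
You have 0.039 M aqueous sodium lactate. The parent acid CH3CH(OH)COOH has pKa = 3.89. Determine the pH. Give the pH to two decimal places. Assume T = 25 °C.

CH3CH(OH)COO- is the conjugate base of the weak acid CH3CH(OH)COOH.
Ka = 10^(−3.89) = 1.29 × 10^-4
Kb = Kw/Ka = 1.0×10^-14 / 1.29 × 10^-4 = 7.75 × 10^-11
Kb = [OH-]²/(0.039 − [OH-]) = 7.75 × 10^-11
Assume [OH-] ≪ 0.039: [OH-] ≈ √(7.75 × 10^-11 × 0.039) = 1.74 × 10^-6 M
([OH-]/C₀ = 0.0045% < 5%, so the approximation holds.)
pOH = 5.76, so pH = 14.00 − pOH = 8.24

pH = 8.24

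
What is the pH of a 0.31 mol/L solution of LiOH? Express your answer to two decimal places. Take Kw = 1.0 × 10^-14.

LiOH is a strong base; [OH-] = 0.31 M.
pOH = -log(0.31) = 0.51
pH = 14.00 - 0.51 = 13.49

pH = 13.49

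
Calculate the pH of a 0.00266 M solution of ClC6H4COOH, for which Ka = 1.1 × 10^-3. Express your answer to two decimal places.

pH = 2.90

ClC6H4COOH ⇌ ClC6H4COO- + H+
From the ICE table, Ka = [H+]²/(0.00266 − [H+]) = 1.1 × 10^-3.
Here C₀/Ka ≈ 2.42, so the small-[H+] approximation fails. Use the quadratic:
[H+] = (−Ka + √(Ka² + 4·Ka·C₀))/2 = 1.25 × 10^-3 M
pH = −log(1.25 × 10^-3) = 2.90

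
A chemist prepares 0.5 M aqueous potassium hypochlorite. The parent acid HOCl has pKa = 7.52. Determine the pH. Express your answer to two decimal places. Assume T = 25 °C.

OCl- is the conjugate base of the weak acid HOCl.
Ka = 10^(−7.52) = 3.02 × 10^-8
Kb = Kw/Ka = 1.0×10^-14 / 3.02 × 10^-8 = 3.31 × 10^-7
Kb = [OH-]²/(0.5 − [OH-]) = 3.31 × 10^-7
Assume [OH-] ≪ 0.5: [OH-] ≈ √(3.31 × 10^-7 × 0.5) = 4.07 × 10^-4 M
Check: 0.081% ionized — well under 5%, approximation valid.
pOH = −log(4.07 × 10^-4) = 3.39; pH = 14.00 − 3.39 = 10.61

pH = 10.61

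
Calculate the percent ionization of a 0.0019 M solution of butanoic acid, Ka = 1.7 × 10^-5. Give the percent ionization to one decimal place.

CH3(CH2)2COOH ⇌ CH3(CH2)2COO- + H+; let x = [H+] at equilibrium.
Ka = x²/(C₀ − x); solving the quadratic gives x = 1.71 × 10^-4 M.
Fraction ionized = 1.71 × 10^-4 / 0.0019 = 0.0900 → 9.0%

9.0%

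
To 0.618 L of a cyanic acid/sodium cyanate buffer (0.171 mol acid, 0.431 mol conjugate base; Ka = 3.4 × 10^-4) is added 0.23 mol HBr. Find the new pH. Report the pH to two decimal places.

pH = 3.17

After neutralization: n(HOCN) = 0.401 mol, n(OCN-) = 0.201 mol.
pKa = −log(3.4 × 10^-4) = 3.469
pH = pKa + log([A⁻]/[HA]) = 3.469 + log(0.201/0.401) = 3.469 -0.300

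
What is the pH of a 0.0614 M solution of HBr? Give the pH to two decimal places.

pH = 1.21

HBr is a strong acid and dissociates completely, so [H+] = 0.0614 M.
pH = -log(0.0614) = 1.21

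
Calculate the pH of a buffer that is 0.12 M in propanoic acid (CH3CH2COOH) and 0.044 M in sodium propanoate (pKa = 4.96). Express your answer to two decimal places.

Henderson–Hasselbalch: pH = pKa + log([CH3CH2COO-]/[CH3CH2COOH]) = 4.96 + log(0.044/0.12)
pH = 4.96 + (-0.436) = 4.52

pH = 4.52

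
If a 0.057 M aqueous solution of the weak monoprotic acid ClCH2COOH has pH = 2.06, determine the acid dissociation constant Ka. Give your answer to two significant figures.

[H+] = 10^(-2.06) = 8.71 × 10^-3 M
At equilibrium [HA] = 0.057 − 8.71 × 10^-3 = 4.83 × 10^-2 M
Ka = [H+][A-]/[HA] = (8.71 × 10^-3)² / 4.83 × 10^-2 = 1.6 × 10^-3

Ka = 1.6 × 10^-3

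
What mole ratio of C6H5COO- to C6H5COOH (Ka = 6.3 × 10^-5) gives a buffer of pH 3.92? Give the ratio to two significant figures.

pKa = -log(6.3 × 10^-5) = 4.201
pH = pKa + log(r) ⇒ log(r) = 3.92 − 4.201 = -0.281
r = [C6H5COO-]/[C6H5COOH] = 10^(-0.281) = 0.524

ratio = 0.52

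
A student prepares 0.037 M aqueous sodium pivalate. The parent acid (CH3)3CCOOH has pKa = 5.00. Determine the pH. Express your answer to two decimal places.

(CH3)3CCOO- is the conjugate base of the weak acid (CH3)3CCOOH.
Ka = 10^(−5.00) = 1.00 × 10^-5
Kb = Kw/Ka = 1.0×10^-14 / 1.00 × 10^-5 = 1.00 × 10^-9
From the ICE table, Kb = [OH-]²/(0.037 − [OH-]) = 1.00 × 10^-9.
Neglecting [OH-] in the denominator: [OH-] = √(1.00 × 10^-9 × 0.037) = 6.08 × 10^-6 M
pOH = 5.22, so pH = 14.00 − pOH = 8.78

pH = 8.78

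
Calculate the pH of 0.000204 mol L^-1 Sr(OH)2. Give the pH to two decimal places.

Sr(OH)2 is a strong base (each formula unit releases 2 OH-); [OH-] = 0.000408 M.
pOH = -log(0.000408) = 3.39
pH = 14.00 - 3.39 = 10.61

pH = 10.61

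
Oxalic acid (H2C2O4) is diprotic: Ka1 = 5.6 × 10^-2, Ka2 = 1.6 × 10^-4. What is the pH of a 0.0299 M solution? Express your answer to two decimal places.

pH = 1.67

Since Ka1 ≫ Ka2, the first ionization dominates [H+].
Ka1 = x²/(0.0299 − x) = 5.6 × 10^-2
Solving the quadratic: x = (−Ka1 + √(Ka1² + 4·Ka1·C₀))/2 = 2.16 × 10^-2 M
pH = −log(2.16 × 10^-2) = 1.67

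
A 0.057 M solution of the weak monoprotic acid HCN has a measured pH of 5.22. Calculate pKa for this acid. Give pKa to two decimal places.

[H+] = 10^(-5.22) = 6.03 × 10^-6 M
At equilibrium [HA] = 0.057 − 6.03 × 10^-6 = 5.70 × 10^-2 M
Ka = [H+][A-]/[HA] = (6.03 × 10^-6)² / 5.70 × 10^-2 = 6.38 × 10^-10
pKa = -log(6.38 × 10^-10) = 9.20

pKa = 9.20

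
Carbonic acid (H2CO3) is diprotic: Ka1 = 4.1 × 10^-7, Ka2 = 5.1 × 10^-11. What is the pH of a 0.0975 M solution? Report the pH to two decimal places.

pH = 3.70

Ka1 ≫ Ka2, so treat the first dissociation as the only significant source of H+.
Ka1 = x²/(0.0975 − x) = 4.1 × 10^-7
x ≈ √(4.1 × 10^-7 × 0.0975) = 2.00 × 10^-4 M
pH = −log(2.00 × 10^-4) = 3.70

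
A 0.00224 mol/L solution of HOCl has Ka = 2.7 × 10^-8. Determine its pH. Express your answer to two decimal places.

HOCl ⇌ OCl- + H+
Let x = [H+] at equilibrium. Ka = x²/(0.00224 − x).
Assume x ≪ 0.00224: x ≈ √(2.7 × 10^-8 × 0.00224) = 7.78 × 10^-6 M
(x/C₀ = 0.35% < 5%, so the approximation holds.)
pH = −log(7.78 × 10^-6) = 5.11

pH = 5.11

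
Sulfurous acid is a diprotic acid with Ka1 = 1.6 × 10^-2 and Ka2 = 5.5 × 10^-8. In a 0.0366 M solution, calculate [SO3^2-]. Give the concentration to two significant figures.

5.5 × 10^-8 M

First ionization gives [H+] ≈ [HSO3-] = 1.75 × 10^-2 M.
Second step: Ka2 = [H+][SO3^2-]/[HSO3-] ≈ [SO3^2-] (since [H+] ≈ [HSO3-]).
So [SO3^2-] ≈ Ka2.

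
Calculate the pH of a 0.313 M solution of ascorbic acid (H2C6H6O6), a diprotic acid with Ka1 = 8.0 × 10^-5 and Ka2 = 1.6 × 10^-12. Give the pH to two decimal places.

pH = 2.30

Ka1 ≫ Ka2, so treat the first dissociation as the only significant source of H+.
Ka1 = x²/(0.313 − x) = 8.0 × 10^-5
x ≈ √(8.0 × 10^-5 × 0.313) = 5.00 × 10^-3 M
pH = −log(5.00 × 10^-3) = 2.30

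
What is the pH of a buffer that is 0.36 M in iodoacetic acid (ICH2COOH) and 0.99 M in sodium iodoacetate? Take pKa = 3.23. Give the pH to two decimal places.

pH = pKa + log([A⁻]/[HA]) = 3.23 + log(0.99/0.36)
pH = 3.23 + (+0.439) = 3.67

pH = 3.67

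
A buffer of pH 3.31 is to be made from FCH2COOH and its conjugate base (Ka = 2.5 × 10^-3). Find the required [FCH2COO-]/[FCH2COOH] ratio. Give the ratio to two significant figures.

ratio = 5.1

pKa = -log(2.5 × 10^-3) = 2.602
pH = pKa + log(r) ⇒ log(r) = 3.31 − 2.602 = +0.708
r = [FCH2COO-]/[FCH2COOH] = 10^(+0.708) = 5.11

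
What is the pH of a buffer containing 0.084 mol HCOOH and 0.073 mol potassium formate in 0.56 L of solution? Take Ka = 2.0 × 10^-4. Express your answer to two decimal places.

pKa = −log(2.0 × 10^-4) = 3.699
pH = pKa + log([A⁻]/[HA]) = 3.699 + log(0.073/0.084)
pH = 3.699 + (-0.061) = 3.64

pH = 3.64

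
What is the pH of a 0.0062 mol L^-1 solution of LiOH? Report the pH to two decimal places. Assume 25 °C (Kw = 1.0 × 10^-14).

LiOH is a strong base; [OH-] = 0.0062 M.
pOH = -log(0.0062) = 2.21
pH = 14.00 - 2.21 = 11.79

pH = 11.79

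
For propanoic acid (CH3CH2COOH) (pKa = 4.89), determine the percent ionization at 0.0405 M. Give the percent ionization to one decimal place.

CH3CH2COOH ⇌ CH3CH2COO- + H+; let x = [H+] at equilibrium.
Ka = 10^(−4.89) = 1.29 × 10^-5
x ≈ √(Ka·C₀) = √(1.29 × 10^-5 × 0.0405) = 7.23 × 10^-4 M
Fraction ionized = 7.23 × 10^-4 / 0.0405 = 0.0179 → 1.8%

1.8%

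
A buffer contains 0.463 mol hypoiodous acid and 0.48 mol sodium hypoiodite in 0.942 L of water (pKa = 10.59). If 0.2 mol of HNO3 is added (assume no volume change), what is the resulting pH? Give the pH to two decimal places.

After neutralization: n(HOI) = 0.663 mol, n(OI-) = 0.28 mol.
pH = pKa + log([A⁻]/[HA]) = 10.59 + log(0.28/0.663) = 10.59 -0.374

pH = 10.22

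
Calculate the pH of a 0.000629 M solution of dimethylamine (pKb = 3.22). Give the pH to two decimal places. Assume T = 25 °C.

pH = 10.58

(CH3)2NH + H2O ⇌ (CH3)2NH2+ + OH-
Kb = 10^(−3.22) = 6.03 × 10^-4
From the ICE table, Kb = [OH-]²/(0.000629 − [OH-]) = 6.03 × 10^-4.
Here C₀/Kb ≈ 1.04, so the small-[OH-] approximation fails. Use the quadratic:
[OH-] = [−0.000603 + √(0.000603² + 1.52e-06)]/2 = 3.84 × 10^-4 M
pOH = 3.42, so pH = 14.00 − pOH = 10.58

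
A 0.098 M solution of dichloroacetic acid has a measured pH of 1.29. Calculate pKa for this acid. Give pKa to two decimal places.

pKa = 1.25

[H+] = 10^(-1.29) = 5.13 × 10^-2 M
At equilibrium [HA] = 0.098 − 5.13 × 10^-2 = 4.67 × 10^-2 M
Ka = [H+][A-]/[HA] = (5.13 × 10^-2)² / 4.67 × 10^-2 = 5.64 × 10^-2
pKa = -log(5.64 × 10^-2) = 1.25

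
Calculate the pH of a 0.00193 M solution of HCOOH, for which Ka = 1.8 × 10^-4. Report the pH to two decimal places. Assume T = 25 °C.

HCOOH ⇌ HCOO- + H+
Ka = x²/(0.00193 − x) = 1.8 × 10^-4
x is not negligible relative to C₀; solve x² + 0.00018·x − 3.47e-07 = 0.
x = (−Ka + √(Ka² + 4·Ka·C₀))/2 = 5.06 × 10^-4 M
pH = −log(5.06 × 10^-4) = 3.30

pH = 3.30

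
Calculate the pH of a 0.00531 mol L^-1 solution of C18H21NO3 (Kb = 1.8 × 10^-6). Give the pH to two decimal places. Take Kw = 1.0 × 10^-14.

C18H21NO3 + H2O ⇌ C18H22NO3+ + OH-
Kb = x²/(0.00531 − x) = 1.8 × 10^-6
Neglecting x in the denominator: x = √(1.8 × 10^-6 × 0.00531) = 9.78 × 10^-5 M
(x/C₀ = 1.8% < 5%, so the approximation holds.)
pOH = 4.01, so pH = 14.00 − pOH = 9.99

pH = 9.99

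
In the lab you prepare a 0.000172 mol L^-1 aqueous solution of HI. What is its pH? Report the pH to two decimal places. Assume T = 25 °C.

pH = 3.76

HI is a strong acid and dissociates completely, so [H+] = 0.000172 M.
pH = -log(0.000172) = 3.76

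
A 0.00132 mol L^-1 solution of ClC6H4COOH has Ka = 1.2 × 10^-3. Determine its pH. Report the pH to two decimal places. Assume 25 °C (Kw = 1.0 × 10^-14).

ClC6H4COOH ⇌ ClC6H4COO- + H+
From the ICE table, Ka = [H+]²/(0.00132 − [H+]) = 1.2 × 10^-3.
The 5% rule fails; solving [H+]² + Ka·[H+] − Ka·C₀ = 0 exactly:
[H+] = [−0.0012 + √(0.0012² + 6.34e-06)]/2 = 7.94 × 10^-4 M
pH = −log[H+] = −log(7.94 × 10^-4) = 3.10

pH = 3.10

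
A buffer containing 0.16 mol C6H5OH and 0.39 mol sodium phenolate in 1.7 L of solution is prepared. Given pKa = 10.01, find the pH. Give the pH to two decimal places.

pH = pKa + log([A⁻]/[HA]) = 10.01 + log(0.39/0.16)
pH = 10.01 + (+0.387) = 10.40

pH = 10.40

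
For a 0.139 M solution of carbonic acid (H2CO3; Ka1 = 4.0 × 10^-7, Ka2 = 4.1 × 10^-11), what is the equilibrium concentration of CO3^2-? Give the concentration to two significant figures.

First ionization gives [H+] ≈ [HCO3-] = 2.36 × 10^-4 M.
Second step: Ka2 = [H+][CO3^2-]/[HCO3-] ≈ [CO3^2-] (since [H+] ≈ [HCO3-]).
So [CO3^2-] ≈ Ka2.

4.1 × 10^-11 M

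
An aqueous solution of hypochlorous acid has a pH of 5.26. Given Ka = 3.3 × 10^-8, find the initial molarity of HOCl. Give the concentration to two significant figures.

[H+] = 10^(-5.26) = 5.50 × 10^-6 M = x
Ka = x²/(C₀ − x) ⇒ C₀ = x + x²/Ka
C₀ = 5.50 × 10^-6 + (5.50 × 10^-6)²/(3.3 × 10^-8) = 9.22 × 10^-4 M

C₀ = 9.2 × 10^-4 M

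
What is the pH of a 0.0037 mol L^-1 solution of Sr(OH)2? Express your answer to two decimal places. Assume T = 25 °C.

Sr(OH)2 is a strong base (each formula unit releases 2 OH-); [OH-] = 0.0074 M.
pOH = -log(0.0074) = 2.13
pH = 14.00 - 2.13 = 11.87

pH = 11.87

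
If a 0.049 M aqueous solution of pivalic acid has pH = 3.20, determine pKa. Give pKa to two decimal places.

pKa = 5.08

[H+] = 10^(-3.20) = 6.31 × 10^-4 M
At equilibrium [HA] = 0.049 − 6.31 × 10^-4 = 4.84 × 10^-2 M
Ka = [H+][A-]/[HA] = (6.31 × 10^-4)² / 4.84 × 10^-2 = 8.23 × 10^-6
pKa = -log(8.23 × 10^-6) = 5.08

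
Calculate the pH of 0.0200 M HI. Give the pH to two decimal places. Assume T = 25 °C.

HI is a strong acid and dissociates completely, so [H+] = 0.0200 M.
pH = -log(0.02) = 1.70

pH = 1.70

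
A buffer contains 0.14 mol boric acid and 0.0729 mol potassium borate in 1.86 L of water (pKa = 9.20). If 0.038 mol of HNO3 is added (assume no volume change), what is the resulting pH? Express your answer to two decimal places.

After neutralization: n(B(OH)3) = 0.178 mol, n(B(OH)4-) = 0.0349 mol.
Henderson–Hasselbalch with mole ratio 0.0349/0.178: pH = 9.20 + (-0.708)

pH = 8.49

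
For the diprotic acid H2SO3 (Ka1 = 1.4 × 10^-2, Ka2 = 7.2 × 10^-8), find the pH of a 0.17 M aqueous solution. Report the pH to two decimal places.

Ka1 ≫ Ka2, so treat the first dissociation as the only significant source of H+.
Ka1 = x²/(0.17 − x) = 1.4 × 10^-2
Solving the quadratic: x = (−Ka1 + √(Ka1² + 4·Ka1·C₀))/2 = 4.23 × 10^-2 M
pH = −log(4.23 × 10^-2) = 1.37

pH = 1.37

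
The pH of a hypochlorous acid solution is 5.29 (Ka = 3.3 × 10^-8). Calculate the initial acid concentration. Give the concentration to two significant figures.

C₀ = 8.0 × 10^-4 M

[H+] = 10^(-5.29) = 5.13 × 10^-6 M = x
Ka = x²/(C₀ − x) ⇒ C₀ = x + x²/Ka
C₀ = 5.13 × 10^-6 + (5.13 × 10^-6)²/(3.3 × 10^-8) = 8.03 × 10^-4 M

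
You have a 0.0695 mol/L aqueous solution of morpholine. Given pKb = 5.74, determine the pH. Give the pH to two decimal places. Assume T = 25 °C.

pH = 10.55

C4H8ONH + H2O ⇌ C4H8ONH2+ + OH-
Kb = 10^(−5.74) = 1.82 × 10^-6
Kb = [OH-]²/(0.0695 − [OH-]) = 1.82 × 10^-6
Assume [OH-] ≪ 0.0695: [OH-] ≈ √(1.82 × 10^-6 × 0.0695) = 3.56 × 10^-4 M
([OH-]/C₀ = 0.51% < 5%, so the approximation holds.)
pOH = −log(3.56 × 10^-4) = 3.45; pH = 14.00 − 3.45 = 10.55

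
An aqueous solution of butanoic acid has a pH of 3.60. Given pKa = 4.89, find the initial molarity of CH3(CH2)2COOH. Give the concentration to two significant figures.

[H+] = 10^(-3.60) = 2.51 × 10^-4 M = x
Ka = 10^(−4.89) = 1.29 × 10^-5
Ka = x²/(C₀ − x) ⇒ C₀ = x + x²/Ka
C₀ = 2.51 × 10^-4 + (2.51 × 10^-4)²/(1.29 × 10^-5) = 5.13 × 10^-3 M

C₀ = 5.1 × 10^-3 M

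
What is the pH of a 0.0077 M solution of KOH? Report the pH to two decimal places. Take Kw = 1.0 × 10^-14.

KOH is a strong base; [OH-] = 0.0077 M.
pOH = -log(0.0077) = 2.11
pH = 14.00 - 2.11 = 11.89

pH = 11.89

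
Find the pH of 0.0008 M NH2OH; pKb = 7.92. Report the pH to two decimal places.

NH2OH + H2O ⇌ NH3OH+ + OH-
Kb = 10^(−7.92) = 1.20 × 10^-8
From the ICE table, Kb = x²/(0.0008 − x) = 1.20 × 10^-8.
Neglecting x in the denominator: x = √(1.20 × 10^-8 × 0.0008) = 3.10 × 10^-6 M
pOH = −log(3.10 × 10^-6) = 5.51; pH = 14.00 − 5.51 = 8.49

pH = 8.49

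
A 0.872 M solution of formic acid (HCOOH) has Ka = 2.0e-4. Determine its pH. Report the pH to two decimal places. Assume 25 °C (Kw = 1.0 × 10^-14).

HCOOH ⇌ HCOO- + H+
Ka = [H+]²/(0.872 − [H+]) = 2.0 × 10^-4
Since Ka ≪ C₀, [H+] ≈ √(Ka·C₀) = 1.32 × 10^-2 M.
([H+]/C₀ = 1.5% < 5%, so the approximation holds.)
pH = −log(1.32 × 10^-2) = 1.88

pH = 1.88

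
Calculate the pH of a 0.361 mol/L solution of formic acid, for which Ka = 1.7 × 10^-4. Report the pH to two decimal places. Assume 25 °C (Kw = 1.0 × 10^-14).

HCOOH ⇌ HCOO- + H+
From the ICE table, Ka = [H+]²/(0.361 − [H+]) = 1.7 × 10^-4.
Neglecting [H+] in the denominator: [H+] = √(1.7 × 10^-4 × 0.361) = 7.83 × 10^-3 M
pH = −log[H+] = −log(7.83 × 10^-3) = 2.11

pH = 2.11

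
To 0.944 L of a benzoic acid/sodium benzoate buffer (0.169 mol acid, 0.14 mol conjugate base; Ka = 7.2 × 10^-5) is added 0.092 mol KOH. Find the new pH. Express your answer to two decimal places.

OH- converts C6H5COOH to C6H5COO-: C6H5COOH → 0.077 mol, C6H5COO- → 0.232 mol.
pKa = −log(7.2 × 10^-5) = 4.143
pH = pKa + log([A⁻]/[HA]) = 4.143 + log(0.232/0.077) = 4.143 +0.479

pH = 4.62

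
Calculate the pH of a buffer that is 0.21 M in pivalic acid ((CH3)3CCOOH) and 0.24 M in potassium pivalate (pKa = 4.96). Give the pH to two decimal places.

pH = 5.02

pH = pKa + log([A⁻]/[HA]) = 4.96 + log(0.24/0.21)
pH = 4.96 + (+0.058) = 5.02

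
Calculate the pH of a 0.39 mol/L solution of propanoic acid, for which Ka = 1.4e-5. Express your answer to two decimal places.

pH = 2.63

CH3CH2COOH ⇌ CH3CH2COO- + H+
From the ICE table, Ka = [H+]²/(0.39 − [H+]) = 1.4 × 10^-5.
Assume [H+] ≪ 0.39: [H+] ≈ √(1.4 × 10^-5 × 0.39) = 2.34 × 10^-3 M
Check: 0.6% ionized — well under 5%, approximation valid.
pH = −log(2.34 × 10^-3) = 2.63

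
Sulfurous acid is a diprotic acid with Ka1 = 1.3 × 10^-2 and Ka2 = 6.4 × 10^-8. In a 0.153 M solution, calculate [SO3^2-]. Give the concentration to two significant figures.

First ionization gives [H+] ≈ [HSO3-] = 3.86 × 10^-2 M.
Second step: Ka2 = [H+][SO3^2-]/[HSO3-] ≈ [SO3^2-] (since [H+] ≈ [HSO3-]).
So [SO3^2-] ≈ Ka2.

6.4 × 10^-8 M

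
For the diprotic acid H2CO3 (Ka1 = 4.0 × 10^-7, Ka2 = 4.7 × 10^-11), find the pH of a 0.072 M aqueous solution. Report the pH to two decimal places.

pH = 3.77

Since Ka1 ≫ Ka2, the first ionization dominates [H+].
Ka1 = x²/(0.072 − x) = 4.0 × 10^-7
x ≈ √(4.0 × 10^-7 × 0.072) = 1.70 × 10^-4 M
pH = −log(1.70 × 10^-4) = 3.77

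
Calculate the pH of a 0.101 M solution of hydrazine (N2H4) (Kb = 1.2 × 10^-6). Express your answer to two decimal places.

N2H4 + H2O ⇌ N2H5+ + OH-
From the ICE table, Kb = x²/(0.101 − x) = 1.2 × 10^-6.
Since Kb ≪ C₀, x ≈ √(Kb·C₀) = 3.48 × 10^-4 M.
pOH = −log(3.48 × 10^-4) = 3.46; pH = 14.00 − 3.46 = 10.54

pH = 10.54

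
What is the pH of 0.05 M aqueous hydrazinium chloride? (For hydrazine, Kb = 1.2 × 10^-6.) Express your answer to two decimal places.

pH = 4.69

N2H5+ is the conjugate acid of the weak base N2H4.
Ka = Kw/Kb = 1.0×10^-14 / 1.2 × 10^-6 = 8.33 × 10^-9
Ka = [H+]²/(0.05 − [H+]) = 8.33 × 10^-9
Assume [H+] ≪ 0.05: [H+] ≈ √(8.33 × 10^-9 × 0.05) = 2.04 × 10^-5 M
Check: 0.041% ionized — well under 5%, approximation valid.
pH = −log(2.04 × 10^-5) = 4.69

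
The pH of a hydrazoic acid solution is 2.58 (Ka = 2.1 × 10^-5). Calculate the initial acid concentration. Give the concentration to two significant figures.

C₀ = 3.3 × 10^-1 M

[H+] = 10^(-2.58) = 2.63 × 10^-3 M = x
Ka = x²/(C₀ − x) ⇒ C₀ = x + x²/Ka
C₀ = 2.63 × 10^-3 + (2.63 × 10^-3)²/(2.1 × 10^-5) = 3.32 × 10^-1 M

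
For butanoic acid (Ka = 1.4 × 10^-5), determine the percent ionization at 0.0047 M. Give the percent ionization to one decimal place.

CH3(CH2)2COOH ⇌ CH3(CH2)2COO- + H+; let x = [H+] at equilibrium.
Ka = x²/(C₀ − x); solving the quadratic gives x = 2.50 × 10^-4 M.
Fraction ionized = 2.50 × 10^-4 / 0.0047 = 0.0532 → 5.3%

5.3%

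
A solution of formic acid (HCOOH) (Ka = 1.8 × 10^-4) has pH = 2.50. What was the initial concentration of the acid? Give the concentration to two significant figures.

C₀ = 5.9 × 10^-2 M

[H+] = 10^(-2.50) = 3.16 × 10^-3 M = x
Ka = x²/(C₀ − x) ⇒ C₀ = x + x²/Ka
C₀ = 3.16 × 10^-3 + (3.16 × 10^-3)²/(1.8 × 10^-4) = 5.86 × 10^-2 M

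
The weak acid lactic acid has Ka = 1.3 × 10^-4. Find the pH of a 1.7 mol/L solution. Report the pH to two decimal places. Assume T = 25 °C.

pH = 1.83

CH3CH(OH)COOH ⇌ CH3CH(OH)COO- + H+
Ka = x²/(1.7 − x) = 1.3 × 10^-4
Since Ka ≪ C₀, x ≈ √(Ka·C₀) = 1.49 × 10^-2 M.
pH = −log(1.49 × 10^-2) = 1.83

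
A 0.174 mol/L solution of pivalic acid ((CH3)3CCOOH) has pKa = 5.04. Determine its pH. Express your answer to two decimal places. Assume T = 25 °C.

pH = 2.90

(CH3)3CCOOH ⇌ (CH3)3CCOO- + H+
Ka = 10^(−5.04) = 9.12 × 10^-6
Ka = [H+]²/(0.174 − [H+]) = 9.12 × 10^-6
Since Ka ≪ C₀, [H+] ≈ √(Ka·C₀) = 1.26 × 10^-3 M.
Check: 0.72% ionized — well under 5%, approximation valid.
pH = −log(1.26 × 10^-3) = 2.90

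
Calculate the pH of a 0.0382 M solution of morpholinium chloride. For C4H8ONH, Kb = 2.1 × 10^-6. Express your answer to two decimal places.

C4H8ONH2+ is the conjugate acid of the weak base C4H8ONH.
Ka = Kw/Kb = 1.0×10^-14 / 2.1 × 10^-6 = 4.76 × 10^-9
From the ICE table, Ka = [H+]²/(0.0382 − [H+]) = 4.76 × 10^-9.
Neglecting [H+] in the denominator: [H+] = √(4.76 × 10^-9 × 0.0382) = 1.35 × 10^-5 M
pH = −log[H+] = −log(1.35 × 10^-5) = 4.87

pH = 4.87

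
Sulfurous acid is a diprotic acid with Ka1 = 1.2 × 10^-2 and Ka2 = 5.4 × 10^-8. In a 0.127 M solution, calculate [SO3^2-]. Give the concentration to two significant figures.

5.4 × 10^-8 M

First ionization gives [H+] ≈ [HSO3-] = 3.35 × 10^-2 M.
Second step: Ka2 = [H+][SO3^2-]/[HSO3-] ≈ [SO3^2-] (since [H+] ≈ [HSO3-]).
So [SO3^2-] ≈ Ka2.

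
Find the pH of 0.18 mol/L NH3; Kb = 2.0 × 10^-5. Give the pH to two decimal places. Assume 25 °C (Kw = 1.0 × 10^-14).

pH = 11.28

NH3 + H2O ⇌ NH4+ + OH-
Kb = [OH-]²/(0.18 − [OH-]) = 2.0 × 10^-5
Neglecting [OH-] in the denominator: [OH-] = √(2.0 × 10^-5 × 0.18) = 1.90 × 10^-3 M
pOH = −log(1.90 × 10^-3) = 2.72; pH = 14.00 − 2.72 = 11.28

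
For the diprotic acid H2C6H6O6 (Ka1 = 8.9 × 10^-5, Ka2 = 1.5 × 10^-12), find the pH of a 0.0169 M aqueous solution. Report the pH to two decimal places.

pH = 2.93

Since Ka1 ≫ Ka2, the first ionization dominates [H+].
Ka1 = x²/(0.0169 − x) = 8.9 × 10^-5
Solving the quadratic: x = (−Ka1 + √(Ka1² + 4·Ka1·C₀))/2 = 1.18 × 10^-3 M
pH = −log(1.18 × 10^-3) = 2.93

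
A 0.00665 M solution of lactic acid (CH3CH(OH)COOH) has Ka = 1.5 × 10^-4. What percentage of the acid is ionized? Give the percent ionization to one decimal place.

CH3CH(OH)COOH ⇌ CH3CH(OH)COO- + H+; let x = [H+] at equilibrium.
Solve x² + 0.00015x − 9.97e-07 = 0 → x = 9.27 × 10^-4 M
% ionization = x/C₀ × 100% = 9.27 × 10^-4/0.00665 × 100% = 13.9%

13.9%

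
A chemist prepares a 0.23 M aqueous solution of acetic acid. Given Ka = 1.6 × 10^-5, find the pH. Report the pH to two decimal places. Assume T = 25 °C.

pH = 2.72

CH3COOH ⇌ CH3COO- + H+
From the ICE table, Ka = x²/(0.23 − x) = 1.6 × 10^-5.
Neglecting x in the denominator: x = √(1.6 × 10^-5 × 0.23) = 1.92 × 10^-3 M
pH = −log(1.92 × 10^-3) = 2.72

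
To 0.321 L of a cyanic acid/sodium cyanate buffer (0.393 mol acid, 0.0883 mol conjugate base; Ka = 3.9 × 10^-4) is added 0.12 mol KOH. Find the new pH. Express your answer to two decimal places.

pH = 3.29

OH- converts HOCN to OCN-: HOCN → 0.273 mol, OCN- → 0.208 mol.
pKa = −log(3.9 × 10^-4) = 3.409
Henderson–Hasselbalch with mole ratio 0.208/0.273: pH = 3.409 + (-0.118)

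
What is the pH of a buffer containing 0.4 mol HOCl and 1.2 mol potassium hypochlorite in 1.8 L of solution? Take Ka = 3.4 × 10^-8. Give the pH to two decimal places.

pKa = −log(3.4 × 10^-8) = 7.469
pH = pKa + log([A⁻]/[HA]) = 7.469 + log(1.2/0.4)
pH = 7.469 + (+0.477) = 7.95

pH = 7.95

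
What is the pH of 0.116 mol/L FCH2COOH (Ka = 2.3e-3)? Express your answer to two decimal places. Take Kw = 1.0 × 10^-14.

pH = 1.82

FCH2COOH ⇌ FCH2COO- + H+
From the ICE table, Ka = x²/(0.116 − x) = 2.3 × 10^-3.
The 5% rule fails; solving x² + Ka·x − Ka·C₀ = 0 exactly:
x = (−Ka + √(Ka² + 4·Ka·C₀))/2 = 1.52 × 10^-2 M
pH = −log(1.52 × 10^-2) = 1.82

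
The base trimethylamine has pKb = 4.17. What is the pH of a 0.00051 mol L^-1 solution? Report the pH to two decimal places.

(CH3)3N + H2O ⇌ (CH3)3NH+ + OH-
Kb = 10^(−4.17) = 6.76 × 10^-5
Let x = [OH-] at equilibrium. Kb = x²/(0.00051 − x).
The 5% rule fails; solving x² + Kb·x − Kb·C₀ = 0 exactly:
x = [−6.76e-05 + √(6.76e-05² + 1.38e-07)]/2 = 1.55 × 10^-4 M
pOH = 3.81, so pH = 14.00 − pOH = 10.19

pH = 10.19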